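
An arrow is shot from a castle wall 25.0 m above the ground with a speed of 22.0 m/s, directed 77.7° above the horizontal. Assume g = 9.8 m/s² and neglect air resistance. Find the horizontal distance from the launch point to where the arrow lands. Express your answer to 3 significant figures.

25.0 m

Components: v_x = 22.0 cos 77.7° = 4.687 m/s, v_y = 22.0 sin 77.7° = 21.50 m/s.
Vertical: 0 = 25.0 + 21.50 t − ½(9.8) t² ⇒ 4.900 t² − 21.50 t − 25.0 = 0.
t = [21.50 + √(462.2 + 490.0)] / 9.800 = 5.343 s.
Horizontal: R = v_x · t = 4.687 × 5.343 = 25.0 m.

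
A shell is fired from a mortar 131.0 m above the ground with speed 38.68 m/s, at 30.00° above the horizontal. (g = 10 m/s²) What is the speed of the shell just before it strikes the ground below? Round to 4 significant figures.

v_x = 38.68 cos 30.00° = 33.498 m/s is unchanged throughout.
For the vertical component, v_y² = v_y0² + 2 g h = (19.340)² + 2×10×131.0 = 2994.0, so |v_y| = 54.717 m/s.
Impact speed = √(v_x² + v_y²) = √(1122.1 + 2994.0) = 64.16 m/s.

64.16 m/s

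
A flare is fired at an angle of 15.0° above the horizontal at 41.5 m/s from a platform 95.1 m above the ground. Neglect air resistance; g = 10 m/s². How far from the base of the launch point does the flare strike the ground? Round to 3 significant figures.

Components: v_x = 41.5 cos 15.0° = 40.09 m/s, v_y = 41.5 sin 15.0° = 10.74 m/s.
Vertical: 0 = 95.1 + 10.74 t − ½(10) t² ⇒ 5.000 t² − 10.74 t − 95.1 = 0.
t = [10.74 + √(115.3 + 1902)] / 10.00 = 5.565 s.
Horizontal: R = v_x · t = 40.09 × 5.565 = 223 m.

223 m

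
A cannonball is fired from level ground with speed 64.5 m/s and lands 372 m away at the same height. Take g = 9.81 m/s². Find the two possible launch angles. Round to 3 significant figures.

30.7° and 59.3°

Level-ground range: R = v₀² sin(2θ)/g ⇒ sin 2θ = R g / v₀² = 372×9.81/64.5² = 0.8772.
2θ = arcsin(0.8772) = 61.31° or 180° − 61.31° = 118.69°.
So θ = 30.7° or θ = 59.3°.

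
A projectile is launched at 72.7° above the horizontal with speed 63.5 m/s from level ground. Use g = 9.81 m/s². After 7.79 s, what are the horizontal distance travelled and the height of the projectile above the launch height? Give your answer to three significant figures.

x = 147 m, y = 175 m

v_x = 63.5 cos 72.7° = 18.88 m/s; v_y0 = 63.5 sin 72.7° = 60.63 m/s.
x = v_x t = 18.88 × 7.79 = 147 m.
y = v_y0 t − ½ g t² = 60.63×7.79 − 4.905×7.79² = 175 m.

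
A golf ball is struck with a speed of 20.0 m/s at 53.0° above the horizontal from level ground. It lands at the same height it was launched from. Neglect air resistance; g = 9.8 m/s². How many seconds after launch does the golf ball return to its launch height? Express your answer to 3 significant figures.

3.26 s

Vertical component: v_y = 20.0 sin 53.0° = 15.97 m/s.
For a projectile landing at launch height, time of flight is t = 2 v_y / g = 2 × 15.97 / 9.8 = 3.26 s.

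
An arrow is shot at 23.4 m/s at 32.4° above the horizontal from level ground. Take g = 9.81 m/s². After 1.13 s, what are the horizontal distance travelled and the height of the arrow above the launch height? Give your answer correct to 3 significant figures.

x = 22.3 m, y = 7.91 m

v_x = 23.4 cos 32.4° = 19.76 m/s; v_y0 = 23.4 sin 32.4° = 12.54 m/s.
x = v_x t = 19.76 × 1.13 = 22.3 m.
y = v_y0 t − ½ g t² = 12.54×1.13 − 4.905×1.13² = 7.91 m.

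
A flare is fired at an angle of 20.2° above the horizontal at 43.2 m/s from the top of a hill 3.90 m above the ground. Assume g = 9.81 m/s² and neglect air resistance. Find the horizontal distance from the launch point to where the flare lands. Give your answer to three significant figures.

133 m

Components: v_x = 43.2 cos 20.2° = 40.54 m/s, v_y = 43.2 sin 20.2° = 14.92 m/s.
Vertical: 0 = 3.90 + 14.92 t − ½(9.81) t² ⇒ 4.905 t² − 14.92 t − 3.90 = 0.
t = [14.92 + √(222.6 + 76.52)] / 9.810 = 3.284 s.
Horizontal: R = v_x · t = 40.54 × 3.284 = 133 m.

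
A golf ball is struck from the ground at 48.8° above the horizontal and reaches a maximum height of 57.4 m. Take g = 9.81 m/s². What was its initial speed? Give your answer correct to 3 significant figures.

44.6 m/s

At maximum height v_y = 0, so (v₀ sin θ)² = 2 g H.
v₀ sin 48.8° = √(2 × 9.81 × 57.4) = 33.56 m/s.
v₀ = 33.56 / sin 48.8° = 33.56 / 0.7524 = 44.6 m/s.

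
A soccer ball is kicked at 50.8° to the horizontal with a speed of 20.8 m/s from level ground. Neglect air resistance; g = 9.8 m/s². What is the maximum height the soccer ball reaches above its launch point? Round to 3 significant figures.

Vertical component of launch velocity: v_y = 20.8 sin 50.8° = 16.12 m/s.
At the highest point the vertical velocity is zero, so v_y² = 2 g h_max.
h_max = (16.12)² / (2 × 9.8) = 259.9 / 19.60 = 13.3 m.

13.3 m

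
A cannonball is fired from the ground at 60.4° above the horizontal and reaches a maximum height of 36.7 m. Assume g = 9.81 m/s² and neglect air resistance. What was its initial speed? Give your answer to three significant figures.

At maximum height v_y = 0, so (v₀ sin θ)² = 2 g H.
v₀ sin 60.4° = √(2 × 9.81 × 36.7) = 26.83 m/s.
v₀ = 26.83 / sin 60.4° = 26.83 / 0.8695 = 30.9 m/s.

30.9 m/s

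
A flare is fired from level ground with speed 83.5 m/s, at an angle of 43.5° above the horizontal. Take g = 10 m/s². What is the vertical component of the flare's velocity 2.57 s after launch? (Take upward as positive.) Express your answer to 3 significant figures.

Initial vertical component: v_y0 = 83.5 sin 43.5° = 57.48 m/s.
v_y(t) = v_y0 − g t = 57.48 − 10 × 2.57 = 31.8 m/s.

31.8 m/s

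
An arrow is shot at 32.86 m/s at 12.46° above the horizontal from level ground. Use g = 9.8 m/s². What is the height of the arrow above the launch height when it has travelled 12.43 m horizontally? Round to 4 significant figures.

2.011 m

v_x = 32.86 cos 12.46° = 32.086 m/s, v_y0 = 32.86 sin 12.46° = 7.0898 m/s.
Time to reach x = 12.43 m: t = x / v_x = 12.43 / 32.086 = 0.38740 s.
y = v_y0 t − ½ g t² = 7.0898×0.38740 − 4.900×0.38740² = 2.011 m.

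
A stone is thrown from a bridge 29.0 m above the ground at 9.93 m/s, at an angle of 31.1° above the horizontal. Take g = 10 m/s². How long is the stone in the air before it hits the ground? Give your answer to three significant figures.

2.98 s

Vertical component: v_y = 9.93 sin 31.1° = 5.129 m/s.
Taking up as positive with launch at y = 29.0 m, landing at y = 0: 0 = 29.0 + 5.129 t − ½(10) t².
Solving 5.000 t² − 5.129 t − 29.0 = 0 gives t = [5.129 + √(5.129² + 4·5.000·29.0)] / 10.00 = 2.98 s.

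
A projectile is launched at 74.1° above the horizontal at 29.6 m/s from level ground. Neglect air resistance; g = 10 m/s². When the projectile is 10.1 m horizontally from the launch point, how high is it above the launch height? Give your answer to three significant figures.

v_x = 29.6 cos 74.1° = 8.109 m/s, v_y0 = 29.6 sin 74.1° = 28.47 m/s.
Time to reach x = 10.1 m: t = x / v_x = 10.1 / 8.109 = 1.246 s.
y = v_y0 t − ½ g t² = 28.47×1.246 − 5.000×1.246² = 27.7 m.

27.7 m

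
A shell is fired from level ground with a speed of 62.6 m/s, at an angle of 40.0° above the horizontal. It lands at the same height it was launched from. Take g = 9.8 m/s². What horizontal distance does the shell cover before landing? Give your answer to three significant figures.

394 m

For level ground, R = v₀² sin(2θ) / g.
sin(2 × 40.0°) = sin 80.00° = 0.9848.
R = (62.6)² × 0.9848 / 9.8 = 394 m.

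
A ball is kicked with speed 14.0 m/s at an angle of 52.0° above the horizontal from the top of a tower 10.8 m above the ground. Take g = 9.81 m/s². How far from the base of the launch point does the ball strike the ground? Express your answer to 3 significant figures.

Components: v_x = 14.0 cos 52.0° = 8.619 m/s, v_y = 14.0 sin 52.0° = 11.03 m/s.
Vertical: 0 = 10.8 + 11.03 t − ½(9.81) t² ⇒ 4.905 t² − 11.03 t − 10.8 = 0.
t = [11.03 + √(121.7 + 211.9)] / 9.810 = 2.986 s.
Horizontal: R = v_x · t = 8.619 × 2.986 = 25.7 m.

25.7 m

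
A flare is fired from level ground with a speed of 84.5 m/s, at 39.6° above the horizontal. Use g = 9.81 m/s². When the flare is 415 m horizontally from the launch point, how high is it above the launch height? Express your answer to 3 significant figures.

v_x = 84.5 cos 39.6° = 65.11 m/s, v_y0 = 84.5 sin 39.6° = 53.86 m/s.
Time to reach x = 415 m: t = x / v_x = 415 / 65.11 = 6.374 s.
y = v_y0 t − ½ g t² = 53.86×6.374 − 4.905×6.374² = 144 m.

144 m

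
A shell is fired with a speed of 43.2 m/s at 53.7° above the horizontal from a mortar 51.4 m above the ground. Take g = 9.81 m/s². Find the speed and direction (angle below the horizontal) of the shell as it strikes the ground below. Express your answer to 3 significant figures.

v_x = 43.2 cos 53.7° = 25.57 m/s (constant).
|v_y| at impact = √((34.82)² + 2×9.81×51.4) = 47.13 m/s.
Speed = √(25.57² + 47.13²) = 53.6 m/s; angle = arctan(47.13/25.57) = 61.5° below horizontal.

53.6 m/s at 61.5° below the horizontal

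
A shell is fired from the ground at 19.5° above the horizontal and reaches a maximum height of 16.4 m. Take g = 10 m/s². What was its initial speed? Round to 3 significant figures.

54.3 m/s

At maximum height v_y = 0, so (v₀ sin θ)² = 2 g H.
v₀ sin 19.5° = √(2 × 10 × 16.4) = 18.11 m/s.
v₀ = 18.11 / sin 19.5° = 18.11 / 0.3338 = 54.3 m/s.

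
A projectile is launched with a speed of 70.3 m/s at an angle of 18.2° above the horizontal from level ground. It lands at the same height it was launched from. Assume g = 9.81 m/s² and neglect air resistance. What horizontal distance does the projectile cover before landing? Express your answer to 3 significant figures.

299 m

Components: v_x = 70.3 cos 18.2° = 66.78 m/s, v_y = 70.3 sin 18.2° = 21.96 m/s.
Time of flight (same landing height): t = 2 v_y / g = 2 × 21.96 / 9.81 = 4.477 s.
Range: R = v_x · t = 66.78 × 4.477 = 299 m.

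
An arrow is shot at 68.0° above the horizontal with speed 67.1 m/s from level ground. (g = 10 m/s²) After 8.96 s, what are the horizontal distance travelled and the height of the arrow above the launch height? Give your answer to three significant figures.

x = 225 m, y = 156 m

v_x = 67.1 cos 68.0° = 25.14 m/s; v_y0 = 67.1 sin 68.0° = 62.21 m/s.
x = v_x t = 25.14 × 8.96 = 225 m.
y = v_y0 t − ½ g t² = 62.21×8.96 − 5.000×8.96² = 156 m.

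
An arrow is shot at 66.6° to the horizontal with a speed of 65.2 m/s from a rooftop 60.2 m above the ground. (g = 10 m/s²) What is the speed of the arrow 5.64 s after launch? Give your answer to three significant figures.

26.1 m/s

v_x = 65.2 cos 66.6° = 25.89 m/s (constant).
v_y(t) = 65.2 sin 66.6° − g t = 59.84 − 10 × 5.64 = 3.440 m/s.
Speed = √(v_x² + v_y²) = √(670.3 + 11.83) = 26.1 m/s.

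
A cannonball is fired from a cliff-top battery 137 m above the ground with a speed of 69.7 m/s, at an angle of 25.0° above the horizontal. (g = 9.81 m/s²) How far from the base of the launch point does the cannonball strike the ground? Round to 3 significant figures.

Components: v_x = 69.7 cos 25.0° = 63.17 m/s, v_y = 69.7 sin 25.0° = 29.46 m/s.
Vertical: 0 = 137 + 29.46 t − ½(9.81) t² ⇒ 4.905 t² − 29.46 t − 137 = 0.
t = [29.46 + √(867.9 + 2688)] / 9.810 = 9.082 s.
Horizontal: R = v_x · t = 63.17 × 9.082 = 574 m.

574 m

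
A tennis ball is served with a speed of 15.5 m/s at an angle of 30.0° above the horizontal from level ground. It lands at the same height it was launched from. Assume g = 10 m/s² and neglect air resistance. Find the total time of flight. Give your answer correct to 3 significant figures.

Vertical component: v_y = 15.5 sin 30.0° = 7.750 m/s.
For a projectile landing at launch height, time of flight is t = 2 v_y / g = 2 × 7.750 / 10 = 1.55 s.

1.55 s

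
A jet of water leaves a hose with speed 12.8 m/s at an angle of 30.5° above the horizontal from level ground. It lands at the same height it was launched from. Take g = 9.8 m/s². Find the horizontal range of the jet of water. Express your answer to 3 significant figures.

14.6 m

Components: v_x = 12.8 cos 30.5° = 11.03 m/s, v_y = 12.8 sin 30.5° = 6.496 m/s.
Time of flight (same landing height): t = 2 v_y / g = 2 × 6.496 / 9.8 = 1.326 s.
Range: R = v_x · t = 11.03 × 1.326 = 14.6 m.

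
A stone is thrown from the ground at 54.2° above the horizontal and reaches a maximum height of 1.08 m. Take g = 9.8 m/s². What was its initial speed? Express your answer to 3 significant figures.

5.67 m/s

At maximum height v_y = 0, so (v₀ sin θ)² = 2 g H.
v₀ sin 54.2° = √(2 × 9.8 × 1.08) = 4.601 m/s.
v₀ = 4.601 / sin 54.2° = 4.601 / 0.8111 = 5.67 m/s.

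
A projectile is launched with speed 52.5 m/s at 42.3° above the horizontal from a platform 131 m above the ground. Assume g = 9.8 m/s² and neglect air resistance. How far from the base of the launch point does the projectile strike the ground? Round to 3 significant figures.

Components: v_x = 52.5 cos 42.3° = 38.83 m/s, v_y = 52.5 sin 42.3° = 35.33 m/s.
Vertical: 0 = 131 + 35.33 t − ½(9.8) t² ⇒ 4.900 t² − 35.33 t − 131 = 0.
t = [35.33 + √(1248 + 2568)] / 9.800 = 9.909 s.
Horizontal: R = v_x · t = 38.83 × 9.909 = 385 m.

385 m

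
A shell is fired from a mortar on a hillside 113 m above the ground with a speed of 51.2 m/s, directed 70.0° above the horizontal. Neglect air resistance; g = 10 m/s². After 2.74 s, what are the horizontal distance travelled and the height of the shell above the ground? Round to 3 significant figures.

v_x = 51.2 cos 70.0° = 17.51 m/s; v_y0 = 51.2 sin 70.0° = 48.11 m/s.
x = v_x t = 17.51 × 2.74 = 48.0 m.
y = 113 + v_y0 t − ½ g t² = 207 m.

x = 48.0 m, y = 207 m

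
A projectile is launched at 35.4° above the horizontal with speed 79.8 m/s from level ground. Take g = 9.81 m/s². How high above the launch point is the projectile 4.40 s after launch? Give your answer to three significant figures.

108 m

v_y0 = 79.8 sin 35.4° = 46.23 m/s.
y(t) = v_y0 t − ½ g t² = 46.23×4.40 − 4.905×4.40² = 108 m.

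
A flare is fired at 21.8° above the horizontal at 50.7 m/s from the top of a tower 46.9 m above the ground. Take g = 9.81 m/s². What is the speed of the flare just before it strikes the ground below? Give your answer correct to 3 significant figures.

v_x = 50.7 cos 21.8° = 47.07 m/s is unchanged throughout.
For the vertical component, v_y² = v_y0² + 2 g h = (18.83)² + 2×9.81×46.9 = 1275, so |v_y| = 35.71 m/s.
Impact speed = √(v_x² + v_y²) = √(2216 + 1275) = 59.1 m/s.

59.1 m/s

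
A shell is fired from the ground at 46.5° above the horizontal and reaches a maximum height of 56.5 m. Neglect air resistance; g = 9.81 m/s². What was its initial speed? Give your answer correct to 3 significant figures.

45.9 m/s

At maximum height v_y = 0, so (v₀ sin θ)² = 2 g H.
v₀ sin 46.5° = √(2 × 9.81 × 56.5) = 33.29 m/s.
v₀ = 33.29 / sin 46.5° = 33.29 / 0.7254 = 45.9 m/s.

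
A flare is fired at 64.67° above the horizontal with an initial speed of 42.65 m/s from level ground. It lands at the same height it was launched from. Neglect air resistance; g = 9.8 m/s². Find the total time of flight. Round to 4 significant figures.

7.867 s

Vertical component: v_y = 42.65 sin 64.67° = 38.550 m/s.
For a projectile landing at launch height, time of flight is t = 2 v_y / g = 2 × 38.550 / 9.8 = 7.867 s.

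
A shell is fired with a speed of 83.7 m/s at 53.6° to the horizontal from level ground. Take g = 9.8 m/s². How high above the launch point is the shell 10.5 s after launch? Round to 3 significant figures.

v_y0 = 83.7 sin 53.6° = 67.37 m/s.
y(t) = v_y0 t − ½ g t² = 67.37×10.5 − 4.900×10.5² = 167 m.

167 m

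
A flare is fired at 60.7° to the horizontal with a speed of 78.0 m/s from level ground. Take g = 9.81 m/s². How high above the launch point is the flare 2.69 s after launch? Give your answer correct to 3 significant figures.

147 m

v_y0 = 78.0 sin 60.7° = 68.02 m/s.
y(t) = v_y0 t − ½ g t² = 68.02×2.69 − 4.905×2.69² = 147 m.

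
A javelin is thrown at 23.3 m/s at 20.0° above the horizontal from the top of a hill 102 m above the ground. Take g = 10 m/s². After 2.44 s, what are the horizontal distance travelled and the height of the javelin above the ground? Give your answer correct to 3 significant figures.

v_x = 23.3 cos 20.0° = 21.89 m/s; v_y0 = 23.3 sin 20.0° = 7.969 m/s.
x = v_x t = 21.89 × 2.44 = 53.4 m.
y = 102 + v_y0 t − ½ g t² = 91.7 m.

x = 53.4 m, y = 91.7 m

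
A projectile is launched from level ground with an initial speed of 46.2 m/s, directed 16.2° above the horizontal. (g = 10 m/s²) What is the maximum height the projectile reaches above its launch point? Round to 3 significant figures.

8.31 m

Vertical component of launch velocity: v_y = 46.2 sin 16.2° = 12.89 m/s.
At the highest point the vertical velocity is zero, so v_y² = 2 g h_max.
h_max = (12.89)² / (2 × 10) = 166.2 / 20.00 = 8.31 m.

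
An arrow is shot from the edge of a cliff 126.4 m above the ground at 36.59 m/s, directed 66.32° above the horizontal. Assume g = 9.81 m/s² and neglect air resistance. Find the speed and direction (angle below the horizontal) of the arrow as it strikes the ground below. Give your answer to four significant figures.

v_x = 36.59 cos 66.32° = 14.696 m/s (constant).
|v_y| at impact = √((33.509)² + 2×9.81×126.4) = 60.024 m/s.
Speed = √(14.696² + 60.024²) = 61.80 m/s; angle = arctan(60.024/14.696) = 76.24° below horizontal.

61.80 m/s at 76.24° below the horizontal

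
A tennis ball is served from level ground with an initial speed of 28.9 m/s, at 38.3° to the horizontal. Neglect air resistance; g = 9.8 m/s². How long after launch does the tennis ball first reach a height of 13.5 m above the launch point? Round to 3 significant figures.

v_y0 = 28.9 sin 38.3° = 17.91 m/s.
Set y = v_y0 t − ½ g t² = 13.5: 4.900 t² − 17.91 t + 13.5 = 0.
t = [17.91 ± √(320.8 − 264.6)] / 9.8 = (17.91 ± 7.497) / 9.8, giving t = 1.06 s or t = 2.59 s.
The tennis ball is on the way up at the first time, so t = 1.06 s.

1.06 s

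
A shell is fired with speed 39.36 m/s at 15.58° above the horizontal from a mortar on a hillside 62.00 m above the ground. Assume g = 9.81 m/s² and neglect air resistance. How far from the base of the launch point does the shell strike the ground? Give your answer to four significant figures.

Components: v_x = 39.36 cos 15.58° = 37.914 m/s, v_y = 39.36 sin 15.58° = 10.571 m/s.
Vertical: 0 = 62.00 + 10.571 t − ½(9.81) t² ⇒ 4.905 t² − 10.571 t − 62.00 = 0.
t = [10.571 + √(111.75 + 1216.4)] / 9.810 = 4.7925 s.
Horizontal: R = v_x · t = 37.914 × 4.7925 = 181.7 m.

181.7 m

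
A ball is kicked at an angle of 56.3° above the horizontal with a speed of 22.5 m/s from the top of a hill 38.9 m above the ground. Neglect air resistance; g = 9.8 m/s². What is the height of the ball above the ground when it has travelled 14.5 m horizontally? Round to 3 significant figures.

54.0 m

v_x = 22.5 cos 56.3° = 12.48 m/s, v_y0 = 22.5 sin 56.3° = 18.72 m/s.
Time to reach x = 14.5 m: t = x / v_x = 14.5 / 12.48 = 1.162 s.
y = 38.9 + v_y0 t − ½ g t² = 38.9 + 18.72×1.162 − 4.900×1.162² = 54.0 m.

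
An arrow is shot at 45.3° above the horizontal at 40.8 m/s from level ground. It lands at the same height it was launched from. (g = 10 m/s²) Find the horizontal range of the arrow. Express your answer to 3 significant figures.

166 m

For level ground, R = v₀² sin(2θ) / g.
sin(2 × 45.3°) = sin 90.60° = 0.9999.
R = (40.8)² × 0.9999 / 10 = 166 m.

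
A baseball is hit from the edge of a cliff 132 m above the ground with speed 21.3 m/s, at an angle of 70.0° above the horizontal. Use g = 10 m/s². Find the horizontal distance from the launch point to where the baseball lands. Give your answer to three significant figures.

54.8 m

Components: v_x = 21.3 cos 70.0° = 7.285 m/s, v_y = 21.3 sin 70.0° = 20.02 m/s.
Vertical: 0 = 132 + 20.02 t − ½(10) t² ⇒ 5.000 t² − 20.02 t − 132 = 0.
t = [20.02 + √(400.8 + 2640)] / 10.00 = 7.516 s.
Horizontal: R = v_x · t = 7.285 × 7.516 = 54.8 m.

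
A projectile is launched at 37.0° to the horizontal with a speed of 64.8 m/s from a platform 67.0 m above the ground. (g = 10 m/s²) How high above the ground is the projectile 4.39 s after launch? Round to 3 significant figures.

142 m

v_y0 = 64.8 sin 37.0° = 39.00 m/s.
y(t) = 67.0 + v_y0 t − ½ g t² = 67.0 + 39.00×4.39 − ½×10×4.39² = 142 m.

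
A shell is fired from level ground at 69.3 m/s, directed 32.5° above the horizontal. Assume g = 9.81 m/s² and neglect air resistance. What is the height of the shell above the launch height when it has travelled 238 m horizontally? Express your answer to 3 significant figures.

70.3 m

v_x = 69.3 cos 32.5° = 58.45 m/s, v_y0 = 69.3 sin 32.5° = 37.23 m/s.
Time to reach x = 238 m: t = x / v_x = 238 / 58.45 = 4.072 s.
y = v_y0 t − ½ g t² = 37.23×4.072 − 4.905×4.072² = 70.3 m.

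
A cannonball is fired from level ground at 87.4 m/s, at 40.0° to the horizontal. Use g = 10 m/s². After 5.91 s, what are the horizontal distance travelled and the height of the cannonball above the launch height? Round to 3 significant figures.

x = 396 m, y = 157 m

v_x = 87.4 cos 40.0° = 66.95 m/s; v_y0 = 87.4 sin 40.0° = 56.18 m/s.
x = v_x t = 66.95 × 5.91 = 396 m.
y = v_y0 t − ½ g t² = 56.18×5.91 − 5.000×5.91² = 157 m.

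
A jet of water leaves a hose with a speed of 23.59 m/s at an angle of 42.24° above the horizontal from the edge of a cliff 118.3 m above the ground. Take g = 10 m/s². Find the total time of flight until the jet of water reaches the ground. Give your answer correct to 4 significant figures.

6.702 s

Vertical component: v_y = 23.59 sin 42.24° = 15.858 m/s.
Taking up as positive with launch at y = 118.3 m, landing at y = 0: 0 = 118.3 + 15.858 t − ½(10) t².
Solving 5.000 t² − 15.858 t − 118.3 = 0 gives t = [15.858 + √(15.858² + 4·5.000·118.3)] / 10.00 = 6.702 s.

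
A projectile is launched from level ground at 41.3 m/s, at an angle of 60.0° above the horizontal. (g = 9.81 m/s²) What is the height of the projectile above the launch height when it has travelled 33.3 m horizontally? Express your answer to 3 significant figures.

v_x = 41.3 cos 60.0° = 20.65 m/s, v_y0 = 41.3 sin 60.0° = 35.77 m/s.
Time to reach x = 33.3 m: t = x / v_x = 33.3 / 20.65 = 1.613 s.
y = v_y0 t − ½ g t² = 35.77×1.613 − 4.905×1.613² = 44.9 m.

44.9 m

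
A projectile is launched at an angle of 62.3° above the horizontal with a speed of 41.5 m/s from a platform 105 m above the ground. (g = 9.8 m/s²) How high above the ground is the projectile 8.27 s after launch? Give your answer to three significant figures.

v_y0 = 41.5 sin 62.3° = 36.74 m/s.
y(t) = 105 + v_y0 t − ½ g t² = 105 + 36.74×8.27 − ½×9.8×8.27² = 73.7 m.

73.7 m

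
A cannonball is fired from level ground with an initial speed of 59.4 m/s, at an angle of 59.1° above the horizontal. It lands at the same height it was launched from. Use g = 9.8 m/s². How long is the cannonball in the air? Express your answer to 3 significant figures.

Vertical component: v_y = 59.4 sin 59.1° = 50.97 m/s.
For a projectile landing at launch height, time of flight is t = 2 v_y / g = 2 × 50.97 / 9.8 = 10.4 s.

10.4 s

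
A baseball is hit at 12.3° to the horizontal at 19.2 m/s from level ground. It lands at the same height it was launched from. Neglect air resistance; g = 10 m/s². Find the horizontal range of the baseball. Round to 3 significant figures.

15.3 m

Components: v_x = 19.2 cos 12.3° = 18.76 m/s, v_y = 19.2 sin 12.3° = 4.090 m/s.
Time of flight (same landing height): t = 2 v_y / g = 2 × 4.090 / 10 = 0.8180 s.
Range: R = v_x · t = 18.76 × 0.8180 = 15.3 m.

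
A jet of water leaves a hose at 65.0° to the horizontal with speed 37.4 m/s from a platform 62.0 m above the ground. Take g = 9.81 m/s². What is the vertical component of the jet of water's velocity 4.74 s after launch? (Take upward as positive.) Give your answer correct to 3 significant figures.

Initial vertical component: v_y0 = 37.4 sin 65.0° = 33.90 m/s.
v_y(t) = v_y0 − g t = 33.90 − 9.81 × 4.74 = -12.6 m/s.

-12.6 m/s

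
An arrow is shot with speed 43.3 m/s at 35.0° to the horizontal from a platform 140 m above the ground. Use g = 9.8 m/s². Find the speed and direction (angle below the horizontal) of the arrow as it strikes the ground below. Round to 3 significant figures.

v_x = 43.3 cos 35.0° = 35.47 m/s (constant).
|v_y| at impact = √((24.84)² + 2×9.8×140) = 57.97 m/s.
Speed = √(35.47² + 57.97²) = 68.0 m/s; angle = arctan(57.97/35.47) = 58.5° below horizontal.

68.0 m/s at 58.5° below the horizontal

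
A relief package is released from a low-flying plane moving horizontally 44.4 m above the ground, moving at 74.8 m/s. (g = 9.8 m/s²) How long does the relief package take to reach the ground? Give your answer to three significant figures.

3.01 s

The horizontal speed doesn't affect the fall. With v_y0 = 0, h = ½ g t².
t = √(2 × 44.4 / 9.8) = √9.061 = 3.01 s.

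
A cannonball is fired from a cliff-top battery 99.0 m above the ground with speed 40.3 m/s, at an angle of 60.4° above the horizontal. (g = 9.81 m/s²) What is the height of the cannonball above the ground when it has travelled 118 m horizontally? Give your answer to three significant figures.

134 m

v_x = 40.3 cos 60.4° = 19.91 m/s, v_y0 = 40.3 sin 60.4° = 35.04 m/s.
Time to reach x = 118 m: t = x / v_x = 118 / 19.91 = 5.927 s.
y = 99.0 + v_y0 t − ½ g t² = 99.0 + 35.04×5.927 − 4.905×5.927² = 134 m.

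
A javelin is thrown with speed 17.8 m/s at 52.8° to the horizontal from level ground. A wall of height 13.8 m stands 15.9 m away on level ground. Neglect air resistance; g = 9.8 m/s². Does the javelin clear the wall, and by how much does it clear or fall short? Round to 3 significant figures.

No — it falls 3.55 m short of clearing the wall.

v_x = 17.8 cos 52.8° = 10.76 m/s; v_y0 = 17.8 sin 52.8° = 14.18 m/s.
Time to reach the wall: t = 15.9 / 10.76 = 1.478 s.
Height at that point: y = 14.18×1.478 − 4.900×1.478² = 10.25 m.
That is 13.8 − 10.25 = 3.55 m below the top of the wall, so the javelin does not clear it.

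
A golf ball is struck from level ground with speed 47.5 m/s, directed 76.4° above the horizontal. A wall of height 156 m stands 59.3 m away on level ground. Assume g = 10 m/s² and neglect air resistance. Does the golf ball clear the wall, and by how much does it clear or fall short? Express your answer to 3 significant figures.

v_x = 47.5 cos 76.4° = 11.17 m/s; v_y0 = 47.5 sin 76.4° = 46.17 m/s.
Time to reach the wall: t = 59.3 / 11.17 = 5.309 s.
Height at that point: y = 46.17×5.309 − 5.000×5.309² = 104.2 m.
That is 156 − 104.2 = 51.8 m below the top of the wall, so the golf ball does not clear it.

No — it falls 51.8 m short of clearing the wall.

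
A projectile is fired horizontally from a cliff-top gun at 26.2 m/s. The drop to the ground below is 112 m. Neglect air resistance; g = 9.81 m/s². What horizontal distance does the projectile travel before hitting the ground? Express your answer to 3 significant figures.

125 m

Initial vertical velocity is zero, so the fall time comes from h = ½ g t²: t = √(2 × 112 / 9.81) = 4.778 s.
Horizontal motion is uniform at 26.2 m/s, so x = 26.2 × 4.778 = 125 m.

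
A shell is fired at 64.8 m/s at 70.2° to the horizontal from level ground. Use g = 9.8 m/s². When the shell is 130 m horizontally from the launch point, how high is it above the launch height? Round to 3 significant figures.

189 m

v_x = 64.8 cos 70.2° = 21.95 m/s, v_y0 = 64.8 sin 70.2° = 60.97 m/s.
Time to reach x = 130 m: t = x / v_x = 130 / 21.95 = 5.923 s.
y = v_y0 t − ½ g t² = 60.97×5.923 − 4.900×5.923² = 189 m.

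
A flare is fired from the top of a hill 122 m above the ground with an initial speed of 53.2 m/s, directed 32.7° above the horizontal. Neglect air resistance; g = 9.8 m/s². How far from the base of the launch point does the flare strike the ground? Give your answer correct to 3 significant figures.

390 m

Components: v_x = 53.2 cos 32.7° = 44.77 m/s, v_y = 53.2 sin 32.7° = 28.74 m/s.
Vertical: 0 = 122 + 28.74 t − ½(9.8) t² ⇒ 4.900 t² − 28.74 t − 122 = 0.
t = [28.74 + √(826.0 + 2391)] / 9.800 = 8.720 s.
Horizontal: R = v_x · t = 44.77 × 8.720 = 390 m.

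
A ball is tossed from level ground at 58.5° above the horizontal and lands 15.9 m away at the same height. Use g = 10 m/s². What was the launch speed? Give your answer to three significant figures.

13.4 m/s

On level ground, R = v₀² sin(2θ) / g, so v₀ = √(R g / sin 2θ).
sin(2 × 58.5°) = 0.8910.
v₀ = √(15.9 × 10 / 0.8910) = √178.5 = 13.4 m/s.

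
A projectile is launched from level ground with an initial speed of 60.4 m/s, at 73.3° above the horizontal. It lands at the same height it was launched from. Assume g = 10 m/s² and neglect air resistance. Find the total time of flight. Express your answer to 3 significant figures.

Vertical component: v_y = 60.4 sin 73.3° = 57.85 m/s.
For a projectile landing at launch height, time of flight is t = 2 v_y / g = 2 × 57.85 / 10 = 11.6 s.

11.6 s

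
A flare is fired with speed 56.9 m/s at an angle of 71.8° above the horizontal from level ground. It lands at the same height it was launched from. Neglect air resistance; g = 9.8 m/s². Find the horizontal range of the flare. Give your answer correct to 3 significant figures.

196 m

Components: v_x = 56.9 cos 71.8° = 17.77 m/s, v_y = 56.9 sin 71.8° = 54.05 m/s.
Time of flight (same landing height): t = 2 v_y / g = 2 × 54.05 / 9.8 = 11.03 s.
Range: R = v_x · t = 17.77 × 11.03 = 196 m.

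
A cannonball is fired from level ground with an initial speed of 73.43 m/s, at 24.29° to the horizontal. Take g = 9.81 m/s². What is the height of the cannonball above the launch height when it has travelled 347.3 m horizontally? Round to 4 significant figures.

v_x = 73.43 cos 24.29° = 66.930 m/s, v_y0 = 73.43 sin 24.29° = 30.206 m/s.
Time to reach x = 347.3 m: t = x / v_x = 347.3 / 66.930 = 5.1890 s.
y = v_y0 t − ½ g t² = 30.206×5.1890 − 4.905×5.1890² = 24.67 m.

24.67 m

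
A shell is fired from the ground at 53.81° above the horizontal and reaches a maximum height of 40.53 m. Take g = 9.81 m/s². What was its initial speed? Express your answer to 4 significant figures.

At maximum height v_y = 0, so (v₀ sin θ)² = 2 g H.
v₀ sin 53.81° = √(2 × 9.81 × 40.53) = 28.199 m/s.
v₀ = 28.199 / sin 53.81° = 28.199 / 0.8071 = 34.94 m/s.

34.94 m/s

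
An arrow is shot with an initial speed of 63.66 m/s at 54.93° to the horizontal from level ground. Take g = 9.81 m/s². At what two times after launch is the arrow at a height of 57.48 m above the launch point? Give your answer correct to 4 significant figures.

v_y0 = 63.66 sin 54.93° = 52.103 m/s.
Set y = v_y0 t − ½ g t² = 57.48: 4.905 t² − 52.103 t + 57.48 = 0.
t = [52.103 ± √(2714.7 − 1127.8)] / 9.81 = (52.103 ± 39.836) / 9.81, giving t = 1.250 s or t = 9.372 s.
So the arrow is at 57.48 m at t = 1.250 s (rising) and t = 9.372 s (falling).

1.250 s and 9.372 s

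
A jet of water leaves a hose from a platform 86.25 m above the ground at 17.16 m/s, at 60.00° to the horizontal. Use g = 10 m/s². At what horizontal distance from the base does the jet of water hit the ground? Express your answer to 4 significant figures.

50.60 m

Components: v_x = 17.16 cos 60.00° = 8.5800 m/s, v_y = 17.16 sin 60.00° = 14.861 m/s.
Vertical: 0 = 86.25 + 14.861 t − ½(10) t² ⇒ 5.000 t² − 14.861 t − 86.25 = 0.
t = [14.861 + √(220.85 + 1725.0)] / 10.00 = 5.8973 s.
Horizontal: R = v_x · t = 8.5800 × 5.8973 = 50.60 m.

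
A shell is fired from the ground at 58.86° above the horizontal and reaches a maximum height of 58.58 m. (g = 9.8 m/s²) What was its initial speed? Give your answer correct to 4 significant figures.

39.59 m/s

At maximum height v_y = 0, so (v₀ sin θ)² = 2 g H.
v₀ sin 58.86° = √(2 × 9.8 × 58.58) = 33.885 m/s.
v₀ = 33.885 / sin 58.86° = 33.885 / 0.8559 = 39.59 m/s.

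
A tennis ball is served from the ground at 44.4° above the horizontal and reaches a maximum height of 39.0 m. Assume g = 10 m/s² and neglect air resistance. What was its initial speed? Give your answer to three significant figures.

At maximum height v_y = 0, so (v₀ sin θ)² = 2 g H.
v₀ sin 44.4° = √(2 × 10 × 39.0) = 27.93 m/s.
v₀ = 27.93 / sin 44.4° = 27.93 / 0.6997 = 39.9 m/s.

39.9 m/s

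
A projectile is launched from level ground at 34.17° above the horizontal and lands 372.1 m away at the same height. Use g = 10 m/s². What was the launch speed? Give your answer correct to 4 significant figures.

63.27 m/s

On level ground, R = v₀² sin(2θ) / g, so v₀ = √(R g / sin 2θ).
sin(2 × 34.17°) = 0.9294.
v₀ = √(372.1 × 10 / 0.9294) = √4003.7 = 63.27 m/s.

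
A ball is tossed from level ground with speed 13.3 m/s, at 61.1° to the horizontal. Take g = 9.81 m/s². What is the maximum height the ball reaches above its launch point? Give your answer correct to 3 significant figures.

Vertical component of launch velocity: v_y = 13.3 sin 61.1° = 11.64 m/s.
At the highest point the vertical velocity is zero, so v_y² = 2 g h_max.
h_max = (11.64)² / (2 × 9.81) = 135.5 / 19.62 = 6.91 m.

6.91 m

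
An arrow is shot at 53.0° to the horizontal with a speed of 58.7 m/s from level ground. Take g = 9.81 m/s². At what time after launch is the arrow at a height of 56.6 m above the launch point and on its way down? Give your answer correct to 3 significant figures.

8.14 s

v_y0 = 58.7 sin 53.0° = 46.88 m/s.
Set y = v_y0 t − ½ g t² = 56.6: 4.905 t² − 46.88 t + 56.6 = 0.
t = [46.88 ± √(2198 − 1110)] / 9.81 = (46.88 ± 32.98) / 9.81, giving t = 1.42 s or t = 8.14 s.
On the way down corresponds to the larger root: t = 8.14 s.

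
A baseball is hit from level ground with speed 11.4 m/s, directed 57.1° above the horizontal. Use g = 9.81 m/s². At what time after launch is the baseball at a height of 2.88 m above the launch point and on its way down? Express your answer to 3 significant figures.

v_y0 = 11.4 sin 57.1° = 9.572 m/s.
Set y = v_y0 t − ½ g t² = 2.88: 4.905 t² − 9.572 t + 2.88 = 0.
t = [9.572 ± √(91.62 − 56.51)] / 9.81 = (9.572 ± 5.925) / 9.81, giving t = 0.372 s or t = 1.58 s.
On the way down corresponds to the larger root: t = 1.58 s.

1.58 s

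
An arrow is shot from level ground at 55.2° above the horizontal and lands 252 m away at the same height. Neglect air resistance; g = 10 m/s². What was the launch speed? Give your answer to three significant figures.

On level ground, R = v₀² sin(2θ) / g, so v₀ = √(R g / sin 2θ).
sin(2 × 55.2°) = 0.9373.
v₀ = √(252 × 10 / 0.9373) = √2689 = 51.9 m/s.

51.9 m/s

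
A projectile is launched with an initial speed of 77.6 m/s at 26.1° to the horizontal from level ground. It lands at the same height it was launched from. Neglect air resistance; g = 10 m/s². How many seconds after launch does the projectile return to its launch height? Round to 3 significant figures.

6.83 s

Vertical component: v_y = 77.6 sin 26.1° = 34.14 m/s.
For a projectile landing at launch height, time of flight is t = 2 v_y / g = 2 × 34.14 / 10 = 6.83 s.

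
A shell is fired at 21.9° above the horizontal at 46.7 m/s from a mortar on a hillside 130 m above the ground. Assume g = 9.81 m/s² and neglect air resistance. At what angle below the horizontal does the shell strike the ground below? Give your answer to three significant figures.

51.0°

v_x = 46.7 cos 21.9° = 43.33 m/s.
At impact |v_y| = √(v_y0² + 2 g h) = √(17.42² + 2×9.81×130) = 53.42 m/s.
Angle below horizontal = arctan(|v_y| / v_x) = arctan(53.42 / 43.33) = 51.0°.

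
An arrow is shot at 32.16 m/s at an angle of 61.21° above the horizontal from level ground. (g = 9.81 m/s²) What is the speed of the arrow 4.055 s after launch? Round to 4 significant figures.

v_x = 32.16 cos 61.21° = 15.488 m/s (constant).
v_y(t) = 32.16 sin 61.21° − g t = 28.185 − 9.81 × 4.055 = -11.595 m/s.
Speed = √(v_x² + v_y²) = √(239.88 + 134.44) = 19.35 m/s.

19.35 m/s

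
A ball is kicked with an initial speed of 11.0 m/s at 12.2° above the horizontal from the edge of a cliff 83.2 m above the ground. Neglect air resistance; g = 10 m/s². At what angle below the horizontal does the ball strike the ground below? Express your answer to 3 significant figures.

75.3°

v_x = 11.0 cos 12.2° = 10.75 m/s.
At impact |v_y| = √(v_y0² + 2 g h) = √(2.325² + 2×10×83.2) = 40.86 m/s.
Angle below horizontal = arctan(|v_y| / v_x) = arctan(40.86 / 10.75) = 75.3°.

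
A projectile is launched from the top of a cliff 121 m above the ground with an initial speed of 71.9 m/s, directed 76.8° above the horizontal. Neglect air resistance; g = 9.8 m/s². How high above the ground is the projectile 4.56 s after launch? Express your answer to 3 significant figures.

338 m

v_y0 = 71.9 sin 76.8° = 70.00 m/s.
y(t) = 121 + v_y0 t − ½ g t² = 121 + 70.00×4.56 − ½×9.8×4.56² = 338 m.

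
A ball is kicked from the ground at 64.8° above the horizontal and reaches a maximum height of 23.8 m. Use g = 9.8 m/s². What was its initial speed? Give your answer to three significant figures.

23.9 m/s

At maximum height v_y = 0, so (v₀ sin θ)² = 2 g H.
v₀ sin 64.8° = √(2 × 9.8 × 23.8) = 21.60 m/s.
v₀ = 21.60 / sin 64.8° = 21.60 / 0.9048 = 23.9 m/s.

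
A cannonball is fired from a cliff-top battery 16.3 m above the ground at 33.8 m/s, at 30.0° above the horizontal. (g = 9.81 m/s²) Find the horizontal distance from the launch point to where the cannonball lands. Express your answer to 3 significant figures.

124 m

Components: v_x = 33.8 cos 30.0° = 29.27 m/s, v_y = 33.8 sin 30.0° = 16.90 m/s.
Vertical: 0 = 16.3 + 16.90 t − ½(9.81) t² ⇒ 4.905 t² − 16.90 t − 16.3 = 0.
t = [16.90 + √(285.6 + 319.8)] / 9.810 = 4.231 s.
Horizontal: R = v_x · t = 29.27 × 4.231 = 124 m.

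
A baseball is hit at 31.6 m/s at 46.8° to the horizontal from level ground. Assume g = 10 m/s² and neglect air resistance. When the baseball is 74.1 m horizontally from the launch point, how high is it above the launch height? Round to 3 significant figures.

v_x = 31.6 cos 46.8° = 21.63 m/s, v_y0 = 31.6 sin 46.8° = 23.04 m/s.
Time to reach x = 74.1 m: t = x / v_x = 74.1 / 21.63 = 3.426 s.
y = v_y0 t − ½ g t² = 23.04×3.426 − 5.000×3.426² = 20.2 m.

20.2 m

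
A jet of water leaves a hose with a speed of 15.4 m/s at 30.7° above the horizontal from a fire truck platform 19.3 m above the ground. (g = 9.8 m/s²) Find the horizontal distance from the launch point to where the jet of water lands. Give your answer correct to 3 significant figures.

Components: v_x = 15.4 cos 30.7° = 13.24 m/s, v_y = 15.4 sin 30.7° = 7.862 m/s.
Vertical: 0 = 19.3 + 7.862 t − ½(9.8) t² ⇒ 4.900 t² − 7.862 t − 19.3 = 0.
t = [7.862 + √(61.81 + 378.3)] / 9.800 = 2.943 s.
Horizontal: R = v_x · t = 13.24 × 2.943 = 39.0 m.

39.0 m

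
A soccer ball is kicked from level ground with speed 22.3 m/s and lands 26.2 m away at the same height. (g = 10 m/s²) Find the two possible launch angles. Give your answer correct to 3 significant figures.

15.9° and 74.1°

Level-ground range: R = v₀² sin(2θ)/g ⇒ sin 2θ = R g / v₀² = 26.2×10/22.3² = 0.5269.
2θ = arcsin(0.5269) = 31.80° or 180° − 31.80° = 148.20°.
So θ = 15.9° or θ = 74.1°.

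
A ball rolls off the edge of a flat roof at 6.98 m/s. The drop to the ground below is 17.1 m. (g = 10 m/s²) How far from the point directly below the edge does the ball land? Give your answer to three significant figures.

Initial vertical velocity is zero, so the fall time comes from h = ½ g t²: t = √(2 × 17.1 / 10) = 1.849 s.
Horizontal motion is uniform at 6.98 m/s, so x = 6.98 × 1.849 = 12.9 m.

12.9 m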